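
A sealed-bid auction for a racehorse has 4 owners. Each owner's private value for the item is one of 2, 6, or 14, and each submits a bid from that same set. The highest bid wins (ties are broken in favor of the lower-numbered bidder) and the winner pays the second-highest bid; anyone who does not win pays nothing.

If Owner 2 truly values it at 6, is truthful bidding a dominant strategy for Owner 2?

Check each profile of the others' bids and compare truth against every alternative bid.
Others bid (2, 2, 2): truth gives 4, best alternative gives 4.
Others bid (2, 2, 6): truth gives 0, best alternative gives 0.
Others bid (2, 2, 14): truth gives 0, best alternative gives 0.
Others bid (2, 6, 2): truth gives 0, best alternative gives 0.
Others bid (2, 6, 6): truth gives 0, best alternative gives 0.
Others bid (2, 6, 14): truth gives 0, best alternative gives 0.
(Remaining 21 profiles checked similarly; truth is weakly best in each.)
In every case the truthful bid is at least as good as any alternative, so it is a dominant strategy.

Yes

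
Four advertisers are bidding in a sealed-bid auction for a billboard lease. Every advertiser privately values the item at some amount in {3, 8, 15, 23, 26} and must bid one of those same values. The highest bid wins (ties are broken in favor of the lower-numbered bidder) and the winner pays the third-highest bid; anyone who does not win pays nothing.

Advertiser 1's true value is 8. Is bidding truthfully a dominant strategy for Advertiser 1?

Consider the case where Advertiser 2 bids 3, Advertiser 3 bids 3 and Advertiser 4 bids 15.
Truthful bid 8: loses, pays 0, utility 0.
Bid 15 instead: wins, pays 3, utility 8 - 3 = 5.
Since 5 > 0, bidding 15 is strictly better here, so truthful bidding is not dominant.

No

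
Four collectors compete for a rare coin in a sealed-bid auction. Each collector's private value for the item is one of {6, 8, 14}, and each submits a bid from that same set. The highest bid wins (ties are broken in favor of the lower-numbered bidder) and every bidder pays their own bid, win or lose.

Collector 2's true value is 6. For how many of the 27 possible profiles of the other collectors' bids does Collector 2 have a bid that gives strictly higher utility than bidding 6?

4

Others bid (6, 6, 6): truth gives -6; bid 8 gives -2 > -6. Violating.
Others bid (6, 6, 8): truth gives -6; bid 8 gives -2 > -6. Violating.
Others bid (6, 8, 6): truth gives -6; bid 8 gives -2 > -6. Violating.
Others bid (6, 8, 8): truth gives -6; bid 8 gives -2 > -6. Violating.
Others bid (6, 6, 14): truth gives -6; no alternative beats it.
Others bid (6, 8, 14): truth gives -6; no alternative beats it.
(Checking all 27 profiles: 4 have a profitable deviation, 23 do not.)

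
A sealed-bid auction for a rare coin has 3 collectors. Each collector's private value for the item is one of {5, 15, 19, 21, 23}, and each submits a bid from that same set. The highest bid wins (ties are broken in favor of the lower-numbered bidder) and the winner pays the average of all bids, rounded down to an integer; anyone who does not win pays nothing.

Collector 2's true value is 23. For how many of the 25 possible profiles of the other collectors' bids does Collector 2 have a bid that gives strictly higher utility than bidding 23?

Others bid (5, 5): truth gives 12; bid 15 gives 15 > 12. Violating.
Others bid (5, 15): truth gives 9; bid 15 gives 12 > 9. Violating.
Others bid (5, 19): truth gives 8; bid 19 gives 9 > 8. Violating.
Others bid (5, 21): truth gives 7; bid 21 gives 8 > 7. Violating.
Others bid (5, 23): truth gives 6; no alternative beats it.
Others bid (15, 21): truth gives 4; no alternative beats it.
(Checking all 25 profiles: 10 have a profitable deviation, 15 do not.)

10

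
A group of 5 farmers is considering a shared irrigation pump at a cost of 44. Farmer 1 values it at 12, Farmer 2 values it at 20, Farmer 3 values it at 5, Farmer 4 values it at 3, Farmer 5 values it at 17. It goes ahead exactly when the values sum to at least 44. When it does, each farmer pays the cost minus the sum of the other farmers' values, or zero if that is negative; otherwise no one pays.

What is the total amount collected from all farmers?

Total value 57 ≥ cost 44, so it is built.
Farmer 1: others sum to 45; max(0, 44 - 45) = 0.
Farmer 2: others sum to 37; max(0, 44 - 37) = 7.
Farmer 3: others sum to 52; max(0, 44 - 52) = 0.
Farmer 4: others sum to 54; max(0, 44 - 54) = 0.
Farmer 5: others sum to 40; max(0, 44 - 40) = 4.
Total collected = 0 + 7 + 0 + 0 + 4 = 11.

11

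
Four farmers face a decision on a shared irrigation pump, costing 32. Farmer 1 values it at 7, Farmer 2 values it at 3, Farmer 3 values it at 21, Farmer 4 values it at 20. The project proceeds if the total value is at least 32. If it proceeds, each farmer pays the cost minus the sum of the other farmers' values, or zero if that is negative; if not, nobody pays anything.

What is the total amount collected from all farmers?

3

Total value 51 ≥ cost 32, so it is built.
Farmer 1: others sum to 44; max(0, 32 - 44) = 0.
Farmer 2: others sum to 48; max(0, 32 - 48) = 0.
Farmer 3: others sum to 30; max(0, 32 - 30) = 2.
Farmer 4: others sum to 31; max(0, 32 - 31) = 1.
Total collected = 0 + 0 + 2 + 1 = 3.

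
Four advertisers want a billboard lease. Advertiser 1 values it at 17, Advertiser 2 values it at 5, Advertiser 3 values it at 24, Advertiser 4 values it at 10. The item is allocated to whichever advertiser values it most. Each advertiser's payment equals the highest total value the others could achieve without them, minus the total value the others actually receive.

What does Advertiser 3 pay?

17

Advertiser 3 has the highest value and receives the item.
Without Advertiser 3, the item would go to the next-highest value, 17, so the others could achieve 17.
With Advertiser 3 present and winning, the others receive nothing, so their total is 0.
Payment = 17 - 0 = 17.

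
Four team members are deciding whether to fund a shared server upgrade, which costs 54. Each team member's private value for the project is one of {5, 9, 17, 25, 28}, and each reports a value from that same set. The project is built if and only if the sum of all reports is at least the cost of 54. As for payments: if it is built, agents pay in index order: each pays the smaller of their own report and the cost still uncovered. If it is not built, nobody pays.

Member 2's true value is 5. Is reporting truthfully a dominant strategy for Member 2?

Yes

Check each profile of the others' reports and compare truth against every alternative report.
Others report (5, 17, 25): truth gives 0, best alternative gives -4.
Others report (5, 17, 28): truth gives 0, best alternative gives -4.
Others report (5, 25, 17): truth gives 0, best alternative gives -4.
Others report (5, 25, 25): truth gives 0, best alternative gives -4.
Others report (5, 25, 28): truth gives 0, best alternative gives -4.
Others report (5, 28, 17): truth gives 0, best alternative gives -4.
(Remaining 119 profiles checked similarly; truth is weakly best in each.)
In every case the truthful report is at least as good as any alternative, so it is a dominant strategy.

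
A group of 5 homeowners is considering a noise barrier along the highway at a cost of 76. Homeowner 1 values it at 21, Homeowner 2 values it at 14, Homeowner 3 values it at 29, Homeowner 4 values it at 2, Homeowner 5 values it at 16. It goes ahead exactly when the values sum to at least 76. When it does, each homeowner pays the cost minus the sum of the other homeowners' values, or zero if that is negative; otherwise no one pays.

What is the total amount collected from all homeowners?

Total value 82 ≥ cost 76, so it is built.
Homeowner 1: others sum to 61; max(0, 76 - 61) = 15.
Homeowner 2: others sum to 68; max(0, 76 - 68) = 8.
Homeowner 3: others sum to 53; max(0, 76 - 53) = 23.
Homeowner 4: others sum to 80; max(0, 76 - 80) = 0.
Homeowner 5: others sum to 66; max(0, 76 - 66) = 10.
Total collected = 15 + 8 + 23 + 0 + 10 = 56.

56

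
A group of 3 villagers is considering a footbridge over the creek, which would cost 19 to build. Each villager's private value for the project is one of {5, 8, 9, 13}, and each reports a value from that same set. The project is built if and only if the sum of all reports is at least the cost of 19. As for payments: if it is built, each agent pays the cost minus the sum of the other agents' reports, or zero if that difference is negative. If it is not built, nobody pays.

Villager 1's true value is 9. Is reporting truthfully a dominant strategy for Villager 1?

Yes

Check each profile of the others' reports and compare truth against every alternative report.
Others report (8, 13): truth gives 9, best alternative gives 9.
Others report (9, 13): truth gives 9, best alternative gives 9.
Others report (13, 8): truth gives 9, best alternative gives 9.
Others report (13, 9): truth gives 9, best alternative gives 9.
Others report (13, 13): truth gives 9, best alternative gives 9.
Others report (5, 13): truth gives 8, best alternative gives 8.
(Remaining 10 profiles checked similarly; truth is weakly best in each.)
In every case the truthful report is at least as good as any alternative, so it is a dominant strategy.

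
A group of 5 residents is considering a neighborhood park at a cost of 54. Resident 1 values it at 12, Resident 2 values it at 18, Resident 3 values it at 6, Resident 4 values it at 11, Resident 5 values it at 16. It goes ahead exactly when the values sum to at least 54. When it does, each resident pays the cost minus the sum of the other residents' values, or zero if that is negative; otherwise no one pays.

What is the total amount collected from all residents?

Total value 63 ≥ cost 54, so it is built.
Resident 1: others sum to 51; max(0, 54 - 51) = 3.
Resident 2: others sum to 45; max(0, 54 - 45) = 9.
Resident 3: others sum to 57; max(0, 54 - 57) = 0.
Resident 4: others sum to 52; max(0, 54 - 52) = 2.
Resident 5: others sum to 47; max(0, 54 - 47) = 7.
Total collected = 3 + 9 + 0 + 2 + 7 = 21.

21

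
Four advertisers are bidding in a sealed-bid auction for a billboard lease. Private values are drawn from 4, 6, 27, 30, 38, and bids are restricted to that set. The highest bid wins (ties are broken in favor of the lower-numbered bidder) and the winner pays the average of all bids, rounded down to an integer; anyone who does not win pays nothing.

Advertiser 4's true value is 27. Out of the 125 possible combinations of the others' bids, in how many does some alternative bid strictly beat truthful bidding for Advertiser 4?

Others bid (4, 4, 4): truth gives 18; bid 6 gives 23 > 18. Violating.
Others bid (4, 4, 27): truth gives 0; bid 30 gives 11 > 0. Violating.
Others bid (4, 4, 30): truth gives 0; bid 38 gives 8 > 0. Violating.
Others bid (4, 6, 27): truth gives 0; bid 30 gives 11 > 0. Violating.
Others bid (4, 4, 6): truth gives 17; no alternative beats it.
Others bid (4, 4, 38): truth gives 0; no alternative beats it.
(Checking all 125 profiles: 49 have a profitable deviation, 76 do not.)

49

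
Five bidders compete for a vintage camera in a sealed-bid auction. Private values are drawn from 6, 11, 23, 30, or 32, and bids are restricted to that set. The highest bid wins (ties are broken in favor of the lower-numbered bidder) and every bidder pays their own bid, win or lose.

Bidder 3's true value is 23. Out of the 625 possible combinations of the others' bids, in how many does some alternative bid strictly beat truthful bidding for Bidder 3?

593

Others bid (6, 6, 6, 6): truth gives 0; bid 11 gives 12 > 0. Violating.
Others bid (6, 6, 6, 11): truth gives 0; bid 11 gives 12 > 0. Violating.
Others bid (6, 6, 6, 30): truth gives -23; bid 6 gives -6 > -23. Violating.
Others bid (6, 6, 6, 32): truth gives -23; bid 6 gives -6 > -23. Violating.
Others bid (6, 6, 6, 23): truth gives 0; no alternative beats it.
Others bid (6, 6, 11, 23): truth gives 0; no alternative beats it.
(Checking all 625 profiles: 593 have a profitable deviation, 32 do not.)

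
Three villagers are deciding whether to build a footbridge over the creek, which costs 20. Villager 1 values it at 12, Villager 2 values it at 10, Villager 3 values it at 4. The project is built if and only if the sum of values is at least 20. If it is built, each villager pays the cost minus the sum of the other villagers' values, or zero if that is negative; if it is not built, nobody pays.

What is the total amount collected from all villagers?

10

Total value 26 ≥ cost 20, so it is built.
Villager 1: others sum to 14; max(0, 20 - 14) = 6.
Villager 2: others sum to 16; max(0, 20 - 16) = 4.
Villager 3: others sum to 22; max(0, 20 - 22) = 0.
Total collected = 6 + 4 + 0 = 10.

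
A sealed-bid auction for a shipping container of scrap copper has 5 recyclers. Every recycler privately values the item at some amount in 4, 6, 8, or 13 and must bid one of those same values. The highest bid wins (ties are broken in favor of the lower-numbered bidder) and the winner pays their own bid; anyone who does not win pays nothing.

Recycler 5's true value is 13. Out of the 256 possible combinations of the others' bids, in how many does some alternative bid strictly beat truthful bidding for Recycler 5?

16

Others bid (4, 4, 4, 4): truth gives 0; bid 6 gives 7 > 0. Violating.
Others bid (4, 4, 4, 6): truth gives 0; bid 8 gives 5 > 0. Violating.
Others bid (4, 4, 6, 4): truth gives 0; bid 8 gives 5 > 0. Violating.
Others bid (4, 4, 6, 6): truth gives 0; bid 8 gives 5 > 0. Violating.
Others bid (4, 4, 4, 8): truth gives 0; no alternative beats it.
Others bid (4, 4, 4, 13): truth gives 0; no alternative beats it.
(Checking all 256 profiles: 16 have a profitable deviation, 240 do not.)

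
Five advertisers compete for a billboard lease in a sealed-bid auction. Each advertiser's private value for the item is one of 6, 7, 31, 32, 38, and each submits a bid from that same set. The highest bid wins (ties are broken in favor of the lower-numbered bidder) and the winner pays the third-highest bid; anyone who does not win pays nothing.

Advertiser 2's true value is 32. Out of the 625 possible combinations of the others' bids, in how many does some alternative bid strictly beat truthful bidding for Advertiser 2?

108

Others bid (6, 6, 6, 38): truth gives 0; bid 38 gives 26 > 0. Violating.
Others bid (6, 6, 7, 38): truth gives 0; bid 38 gives 25 > 0. Violating.
Others bid (6, 6, 31, 38): truth gives 0; bid 38 gives 1 > 0. Violating.
Others bid (6, 6, 38, 6): truth gives 0; bid 38 gives 26 > 0. Violating.
Others bid (6, 6, 6, 6): truth gives 26; no alternative beats it.
Others bid (6, 6, 6, 7): truth gives 26; no alternative beats it.
(Checking all 625 profiles: 108 have a profitable deviation, 517 do not.)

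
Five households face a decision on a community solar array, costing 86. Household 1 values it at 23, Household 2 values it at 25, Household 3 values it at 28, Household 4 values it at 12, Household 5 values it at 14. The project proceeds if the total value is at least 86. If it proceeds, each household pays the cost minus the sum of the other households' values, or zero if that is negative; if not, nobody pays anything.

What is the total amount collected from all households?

28

Total value 102 ≥ cost 86, so it is built.
Household 1: others sum to 79; max(0, 86 - 79) = 7.
Household 2: others sum to 77; max(0, 86 - 77) = 9.
Household 3: others sum to 74; max(0, 86 - 74) = 12.
Household 4: others sum to 90; max(0, 86 - 90) = 0.
Household 5: others sum to 88; max(0, 86 - 88) = 0.
Total collected = 7 + 9 + 12 + 0 + 0 = 28.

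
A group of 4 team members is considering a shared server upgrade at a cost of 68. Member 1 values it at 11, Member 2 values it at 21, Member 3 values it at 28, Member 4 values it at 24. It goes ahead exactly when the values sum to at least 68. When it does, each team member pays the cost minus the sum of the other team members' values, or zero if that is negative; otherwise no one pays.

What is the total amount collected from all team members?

25

Total value 84 ≥ cost 68, so it is built.
Member 1: others sum to 73; max(0, 68 - 73) = 0.
Member 2: others sum to 63; max(0, 68 - 63) = 5.
Member 3: others sum to 56; max(0, 68 - 56) = 12.
Member 4: others sum to 60; max(0, 68 - 60) = 8.
Total collected = 0 + 5 + 12 + 8 = 25.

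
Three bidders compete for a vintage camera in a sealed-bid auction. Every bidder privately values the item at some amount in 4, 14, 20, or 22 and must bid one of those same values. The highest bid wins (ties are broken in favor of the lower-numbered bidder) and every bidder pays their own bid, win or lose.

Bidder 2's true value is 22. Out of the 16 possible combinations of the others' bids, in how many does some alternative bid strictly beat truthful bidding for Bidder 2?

Others bid (4, 4): truth gives 0; bid 14 gives 8 > 0. Violating.
Others bid (4, 14): truth gives 0; bid 14 gives 8 > 0. Violating.
Others bid (4, 20): truth gives 0; bid 20 gives 2 > 0. Violating.
Others bid (14, 4): truth gives 0; bid 20 gives 2 > 0. Violating.
Others bid (4, 22): truth gives 0; no alternative beats it.
Others bid (14, 22): truth gives 0; no alternative beats it.
(Checking all 16 profiles: 10 have a profitable deviation, 6 do not.)

10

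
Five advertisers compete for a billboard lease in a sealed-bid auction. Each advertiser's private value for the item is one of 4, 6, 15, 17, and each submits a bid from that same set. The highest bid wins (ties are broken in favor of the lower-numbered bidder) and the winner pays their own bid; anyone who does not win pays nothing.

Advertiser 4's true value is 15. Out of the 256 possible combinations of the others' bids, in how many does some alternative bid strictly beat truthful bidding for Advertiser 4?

2

Others bid (4, 4, 4, 4): truth gives 0; bid 6 gives 9 > 0. Violating.
Others bid (4, 4, 4, 6): truth gives 0; bid 6 gives 9 > 0. Violating.
Others bid (4, 4, 4, 15): truth gives 0; no alternative beats it.
Others bid (4, 4, 4, 17): truth gives 0; no alternative beats it.
(Checking all 256 profiles: 2 have a profitable deviation, 254 do not.)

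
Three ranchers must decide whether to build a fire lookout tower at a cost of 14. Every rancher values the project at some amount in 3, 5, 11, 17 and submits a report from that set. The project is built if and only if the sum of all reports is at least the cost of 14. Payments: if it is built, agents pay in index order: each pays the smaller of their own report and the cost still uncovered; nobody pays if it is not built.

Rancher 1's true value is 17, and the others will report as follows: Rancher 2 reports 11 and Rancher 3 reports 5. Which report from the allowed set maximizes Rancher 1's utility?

3

Report 3: project built, pays 3, utility 17 - 3 = 14.
Report 5: project built, pays 5, utility 17 - 5 = 12.
Report 11: project built, pays 11, utility 17 - 11 = 6.
Report 17: project built, pays 14, utility 17 - 14 = 3.
The best choice is 3 with utility 14.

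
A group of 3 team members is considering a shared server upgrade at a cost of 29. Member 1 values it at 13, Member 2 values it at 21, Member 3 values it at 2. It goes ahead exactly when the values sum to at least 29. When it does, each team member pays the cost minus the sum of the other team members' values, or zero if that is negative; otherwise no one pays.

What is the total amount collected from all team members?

Total value 36 ≥ cost 29, so it is built.
Member 1: others sum to 23; max(0, 29 - 23) = 6.
Member 2: others sum to 15; max(0, 29 - 15) = 14.
Member 3: others sum to 34; max(0, 29 - 34) = 0.
Total collected = 6 + 14 + 0 = 20.

20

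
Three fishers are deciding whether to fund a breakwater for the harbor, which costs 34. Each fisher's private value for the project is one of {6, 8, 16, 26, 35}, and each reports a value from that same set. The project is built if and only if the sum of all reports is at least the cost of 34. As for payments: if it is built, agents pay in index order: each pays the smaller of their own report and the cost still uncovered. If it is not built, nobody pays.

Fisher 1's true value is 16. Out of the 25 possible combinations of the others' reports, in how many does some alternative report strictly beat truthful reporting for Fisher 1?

17

Others report (6, 26): truth gives 0; report 6 gives 10 > 0. Violating.
Others report (6, 35): truth gives 0; report 6 gives 10 > 0. Violating.
Others report (8, 26): truth gives 0; report 6 gives 10 > 0. Violating.
Others report (8, 35): truth gives 0; report 6 gives 10 > 0. Violating.
Others report (6, 6): truth gives 0; no alternative beats it.
Others report (6, 8): truth gives 0; no alternative beats it.
(Checking all 25 profiles: 17 have a profitable deviation, 8 do not.)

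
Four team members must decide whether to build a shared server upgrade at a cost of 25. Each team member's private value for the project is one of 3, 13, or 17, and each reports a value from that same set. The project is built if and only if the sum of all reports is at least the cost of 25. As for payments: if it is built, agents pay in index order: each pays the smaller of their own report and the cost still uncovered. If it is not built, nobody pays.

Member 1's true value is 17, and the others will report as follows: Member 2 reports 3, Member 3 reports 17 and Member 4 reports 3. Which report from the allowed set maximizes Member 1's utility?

Report 3: project built, pays 3, utility 17 - 3 = 14.
Report 13: project built, pays 13, utility 17 - 13 = 4.
Report 17: project built, pays 17, utility 17 - 17 = 0.
The best choice is 3 with utility 14.

3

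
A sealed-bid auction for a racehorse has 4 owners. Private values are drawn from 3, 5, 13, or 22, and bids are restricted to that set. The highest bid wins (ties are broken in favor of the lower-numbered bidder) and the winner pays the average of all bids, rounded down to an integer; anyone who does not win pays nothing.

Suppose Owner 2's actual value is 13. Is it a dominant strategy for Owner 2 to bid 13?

Consider the case where Owner 1 bids 3, Owner 3 bids 3 and Owner 4 bids 3.
Truthful bid 13: wins, pays 5, utility 13 - 5 = 8.
Bid 5 instead: wins, pays 3, utility 13 - 3 = 10.
Since 10 > 8, bidding 5 is strictly better here, so truthful bidding is not dominant.

No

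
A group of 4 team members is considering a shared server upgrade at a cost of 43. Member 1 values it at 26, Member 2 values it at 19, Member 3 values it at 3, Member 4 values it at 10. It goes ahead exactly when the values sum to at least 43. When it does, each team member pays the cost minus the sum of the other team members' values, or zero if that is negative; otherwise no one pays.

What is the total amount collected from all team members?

Total value 58 ≥ cost 43, so it is built.
Member 1: others sum to 32; max(0, 43 - 32) = 11.
Member 2: others sum to 39; max(0, 43 - 39) = 4.
Member 3: others sum to 55; max(0, 43 - 55) = 0.
Member 4: others sum to 48; max(0, 43 - 48) = 0.
Total collected = 11 + 4 + 0 + 0 = 15.

15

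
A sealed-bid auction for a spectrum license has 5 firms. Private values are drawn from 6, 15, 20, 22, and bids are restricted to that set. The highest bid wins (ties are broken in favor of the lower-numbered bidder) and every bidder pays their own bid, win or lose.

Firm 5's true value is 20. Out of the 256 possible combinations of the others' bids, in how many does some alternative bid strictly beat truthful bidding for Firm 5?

241

Others bid (6, 6, 6, 6): truth gives 0; bid 15 gives 5 > 0. Violating.
Others bid (6, 6, 6, 20): truth gives -20; bid 22 gives -2 > -20. Violating.
Others bid (6, 6, 6, 22): truth gives -20; bid 6 gives -6 > -20. Violating.
Others bid (6, 6, 15, 20): truth gives -20; bid 22 gives -2 > -20. Violating.
Others bid (6, 6, 6, 15): truth gives 0; no alternative beats it.
Others bid (6, 6, 15, 6): truth gives 0; no alternative beats it.
(Checking all 256 profiles: 241 have a profitable deviation, 15 do not.)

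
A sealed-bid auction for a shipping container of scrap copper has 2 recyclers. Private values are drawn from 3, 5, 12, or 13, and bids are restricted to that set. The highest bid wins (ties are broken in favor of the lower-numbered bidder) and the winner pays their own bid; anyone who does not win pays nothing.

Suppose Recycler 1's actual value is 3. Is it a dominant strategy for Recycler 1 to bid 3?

Check each profile of the others' bids and compare truth against every alternative bid.
Others bid (3): truth gives 0, best alternative gives -2.
Others bid (5): truth gives 0, best alternative gives -2.
Others bid (12): truth gives 0, best alternative gives 0.
Others bid (13): truth gives 0, best alternative gives 0.
In every case the truthful bid is at least as good as any alternative, so it is a dominant strategy.

Yes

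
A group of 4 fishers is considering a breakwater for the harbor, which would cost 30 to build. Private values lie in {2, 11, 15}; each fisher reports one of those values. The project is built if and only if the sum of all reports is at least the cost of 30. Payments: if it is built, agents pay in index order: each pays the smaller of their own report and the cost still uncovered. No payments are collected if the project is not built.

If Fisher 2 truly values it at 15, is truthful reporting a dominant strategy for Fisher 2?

No

Consider the case where Fisher 1 reports 2, Fisher 3 reports 2 and Fisher 4 reports 15.
Truthful report 15: project built, pays 15, utility 15 - 15 = 0.
Report 11 instead: project built, pays 11, utility 15 - 11 = 4.
Since 4 > 0, reporting 11 is strictly better here, so truthful reporting is not dominant.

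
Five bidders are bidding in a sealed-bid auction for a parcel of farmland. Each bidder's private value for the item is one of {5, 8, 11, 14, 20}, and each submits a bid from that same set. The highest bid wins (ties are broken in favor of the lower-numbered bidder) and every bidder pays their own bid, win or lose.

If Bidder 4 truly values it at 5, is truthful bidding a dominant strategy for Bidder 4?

Consider the case where Bidder 1 bids 5, Bidder 2 bids 5, Bidder 3 bids 5 and Bidder 5 bids 5.
Truthful bid 5: loses but pays 5, utility -5.
Bid 8 instead: wins, pays 8, utility 5 - 8 = -3.
Since -3 > -5, bidding 8 is strictly better here, so truthful bidding is not dominant.

No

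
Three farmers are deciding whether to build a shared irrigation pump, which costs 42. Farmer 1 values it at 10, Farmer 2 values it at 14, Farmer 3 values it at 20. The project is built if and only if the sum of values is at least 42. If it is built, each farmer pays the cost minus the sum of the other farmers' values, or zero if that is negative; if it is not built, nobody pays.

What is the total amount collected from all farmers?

Total value 44 ≥ cost 42, so it is built.
Farmer 1: others sum to 34; max(0, 42 - 34) = 8.
Farmer 2: others sum to 30; max(0, 42 - 30) = 12.
Farmer 3: others sum to 24; max(0, 42 - 24) = 18.
Total collected = 8 + 12 + 18 = 38.

38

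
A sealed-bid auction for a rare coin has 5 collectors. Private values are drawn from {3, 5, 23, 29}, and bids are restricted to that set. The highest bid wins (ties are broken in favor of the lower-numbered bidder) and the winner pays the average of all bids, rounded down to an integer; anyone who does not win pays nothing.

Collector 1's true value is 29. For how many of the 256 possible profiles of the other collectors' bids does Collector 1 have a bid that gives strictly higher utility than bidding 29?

81

Others bid (3, 3, 3, 3): truth gives 21; bid 3 gives 26 > 21. Violating.
Others bid (3, 3, 3, 5): truth gives 21; bid 5 gives 26 > 21. Violating.
Others bid (3, 3, 3, 23): truth gives 17; bid 23 gives 18 > 17. Violating.
Others bid (3, 3, 5, 3): truth gives 21; bid 5 gives 26 > 21. Violating.
Others bid (3, 3, 3, 29): truth gives 16; no alternative beats it.
Others bid (3, 3, 5, 29): truth gives 16; no alternative beats it.
(Checking all 256 profiles: 81 have a profitable deviation, 175 do not.)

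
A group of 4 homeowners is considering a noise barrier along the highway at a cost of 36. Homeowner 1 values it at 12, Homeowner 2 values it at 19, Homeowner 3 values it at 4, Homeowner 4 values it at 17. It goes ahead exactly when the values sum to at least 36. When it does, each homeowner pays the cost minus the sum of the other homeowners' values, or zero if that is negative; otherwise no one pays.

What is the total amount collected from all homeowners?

Total value 52 ≥ cost 36, so it is built.
Homeowner 1: others sum to 40; max(0, 36 - 40) = 0.
Homeowner 2: others sum to 33; max(0, 36 - 33) = 3.
Homeowner 3: others sum to 48; max(0, 36 - 48) = 0.
Homeowner 4: others sum to 35; max(0, 36 - 35) = 1.
Total collected = 0 + 3 + 0 + 1 = 4.

4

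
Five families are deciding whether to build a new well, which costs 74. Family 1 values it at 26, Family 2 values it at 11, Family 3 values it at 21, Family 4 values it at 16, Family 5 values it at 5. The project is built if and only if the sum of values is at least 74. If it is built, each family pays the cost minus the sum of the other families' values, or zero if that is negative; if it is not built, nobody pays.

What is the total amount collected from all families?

54

Total value 79 ≥ cost 74, so it is built.
Family 1: others sum to 53; max(0, 74 - 53) = 21.
Family 2: others sum to 68; max(0, 74 - 68) = 6.
Family 3: others sum to 58; max(0, 74 - 58) = 16.
Family 4: others sum to 63; max(0, 74 - 63) = 11.
Family 5: others sum to 74; max(0, 74 - 74) = 0.
Total collected = 21 + 6 + 16 + 11 + 0 = 54.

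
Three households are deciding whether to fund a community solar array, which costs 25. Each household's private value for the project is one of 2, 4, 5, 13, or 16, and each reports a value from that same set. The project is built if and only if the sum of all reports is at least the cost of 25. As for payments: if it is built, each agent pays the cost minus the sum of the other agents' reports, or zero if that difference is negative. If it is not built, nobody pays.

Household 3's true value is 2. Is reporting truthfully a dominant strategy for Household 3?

Check each profile of the others' reports and compare truth against every alternative report.
Others report (5, 16): truth gives 0, best alternative gives -2.
Others report (16, 5): truth gives 0, best alternative gives -2.
Others report (13, 13): truth gives 2, best alternative gives 2.
Others report (13, 16): truth gives 2, best alternative gives 2.
Others report (16, 13): truth gives 2, best alternative gives 2.
Others report (16, 16): truth gives 2, best alternative gives 2.
(Remaining 19 profiles checked similarly; truth is weakly best in each.)
In every case the truthful report is at least as good as any alternative, so it is a dominant strategy.

Yes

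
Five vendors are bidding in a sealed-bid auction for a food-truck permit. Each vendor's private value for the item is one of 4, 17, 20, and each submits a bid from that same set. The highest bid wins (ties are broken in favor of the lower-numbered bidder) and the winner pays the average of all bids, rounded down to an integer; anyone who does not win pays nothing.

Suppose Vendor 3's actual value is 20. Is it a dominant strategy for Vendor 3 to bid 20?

No

Consider the case where Vendor 1 bids 4, Vendor 2 bids 4, Vendor 4 bids 4 and Vendor 5 bids 4.
Truthful bid 20: wins, pays 7, utility 20 - 7 = 13.
Bid 17 instead: wins, pays 6, utility 20 - 6 = 14.
Since 14 > 13, bidding 17 is strictly better here, so truthful bidding is not dominant.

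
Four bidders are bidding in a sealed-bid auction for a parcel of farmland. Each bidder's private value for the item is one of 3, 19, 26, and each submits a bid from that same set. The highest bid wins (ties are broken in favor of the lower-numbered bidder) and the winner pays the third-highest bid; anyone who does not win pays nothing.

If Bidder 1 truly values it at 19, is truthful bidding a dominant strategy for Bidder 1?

Consider the case where Bidder 2 bids 3, Bidder 3 bids 3 and Bidder 4 bids 26.
Truthful bid 19: loses, pays 0, utility 0.
Bid 26 instead: wins, pays 3, utility 19 - 3 = 16.
Since 16 > 0, bidding 26 is strictly better here, so truthful bidding is not dominant.

No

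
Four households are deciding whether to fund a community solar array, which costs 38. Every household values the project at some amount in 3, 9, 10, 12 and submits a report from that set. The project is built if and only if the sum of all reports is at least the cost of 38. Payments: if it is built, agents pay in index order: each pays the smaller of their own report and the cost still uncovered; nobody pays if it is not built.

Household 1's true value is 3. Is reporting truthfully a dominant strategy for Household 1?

Check each profile of the others' reports and compare truth against every alternative report.
Others report (9, 9, 12): truth gives 0, best alternative gives -6.
Others report (9, 10, 10): truth gives 0, best alternative gives -6.
Others report (9, 10, 12): truth gives 0, best alternative gives -6.
Others report (9, 12, 9): truth gives 0, best alternative gives -6.
Others report (9, 12, 10): truth gives 0, best alternative gives -6.
Others report (9, 12, 12): truth gives 0, best alternative gives -6.
(Remaining 58 profiles checked similarly; truth is weakly best in each.)
In every case the truthful report is at least as good as any alternative, so it is a dominant strategy.

Yes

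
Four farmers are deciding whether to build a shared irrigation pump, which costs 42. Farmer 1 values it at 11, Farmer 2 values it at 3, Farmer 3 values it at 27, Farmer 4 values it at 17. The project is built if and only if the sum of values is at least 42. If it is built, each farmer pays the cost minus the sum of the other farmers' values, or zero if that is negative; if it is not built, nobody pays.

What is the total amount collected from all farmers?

Total value 58 ≥ cost 42, so it is built.
Farmer 1: others sum to 47; max(0, 42 - 47) = 0.
Farmer 2: others sum to 55; max(0, 42 - 55) = 0.
Farmer 3: others sum to 31; max(0, 42 - 31) = 11.
Farmer 4: others sum to 41; max(0, 42 - 41) = 1.
Total collected = 0 + 0 + 11 + 1 = 12.

12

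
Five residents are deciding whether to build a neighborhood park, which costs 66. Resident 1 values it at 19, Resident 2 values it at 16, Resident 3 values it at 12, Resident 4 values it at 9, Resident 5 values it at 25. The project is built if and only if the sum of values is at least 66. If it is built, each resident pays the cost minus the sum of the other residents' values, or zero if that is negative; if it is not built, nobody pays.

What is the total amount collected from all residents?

15

Total value 81 ≥ cost 66, so it is built.
Resident 1: others sum to 62; max(0, 66 - 62) = 4.
Resident 2: others sum to 65; max(0, 66 - 65) = 1.
Resident 3: others sum to 69; max(0, 66 - 69) = 0.
Resident 4: others sum to 72; max(0, 66 - 72) = 0.
Resident 5: others sum to 56; max(0, 66 - 56) = 10.
Total collected = 4 + 1 + 0 + 0 + 10 = 15.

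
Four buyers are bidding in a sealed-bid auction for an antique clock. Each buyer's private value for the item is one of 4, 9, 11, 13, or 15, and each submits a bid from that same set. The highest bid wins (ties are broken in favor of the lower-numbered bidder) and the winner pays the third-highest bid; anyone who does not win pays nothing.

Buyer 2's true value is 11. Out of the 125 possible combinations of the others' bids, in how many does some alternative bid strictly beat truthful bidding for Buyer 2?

24

Others bid (4, 4, 13): truth gives 0; bid 13 gives 7 > 0. Violating.
Others bid (4, 4, 15): truth gives 0; bid 15 gives 7 > 0. Violating.
Others bid (4, 9, 13): truth gives 0; bid 13 gives 2 > 0. Violating.
Others bid (4, 9, 15): truth gives 0; bid 15 gives 2 > 0. Violating.
Others bid (4, 4, 4): truth gives 7; no alternative beats it.
Others bid (4, 4, 9): truth gives 7; no alternative beats it.
(Checking all 125 profiles: 24 have a profitable deviation, 101 do not.)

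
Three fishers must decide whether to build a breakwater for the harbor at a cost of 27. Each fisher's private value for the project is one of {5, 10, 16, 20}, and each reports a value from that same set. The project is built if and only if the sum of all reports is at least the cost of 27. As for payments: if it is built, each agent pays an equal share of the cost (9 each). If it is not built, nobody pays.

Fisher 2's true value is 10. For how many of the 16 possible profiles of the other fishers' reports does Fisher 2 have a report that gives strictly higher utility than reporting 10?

Others report (5, 5): truth gives 0; report 20 gives 1 > 0. Violating.
Others report (5, 10): truth gives 0; report 16 gives 1 > 0. Violating.
Others report (10, 5): truth gives 0; report 16 gives 1 > 0. Violating.
Others report (5, 16): truth gives 1; no alternative beats it.
Others report (5, 20): truth gives 1; no alternative beats it.
(Checking all 16 profiles: 3 have a profitable deviation, 13 do not.)

3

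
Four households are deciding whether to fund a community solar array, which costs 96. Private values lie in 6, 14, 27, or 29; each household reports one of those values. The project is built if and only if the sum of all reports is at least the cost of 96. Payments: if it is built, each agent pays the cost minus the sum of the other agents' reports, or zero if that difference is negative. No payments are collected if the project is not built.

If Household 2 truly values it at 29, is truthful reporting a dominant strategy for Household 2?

Check each profile of the others' reports and compare truth against every alternative report.
Others report (14, 27, 27): truth gives 1, best alternative gives 0.
Others report (27, 14, 27): truth gives 1, best alternative gives 0.
Others report (27, 27, 14): truth gives 1, best alternative gives 0.
Others report (29, 29, 29): truth gives 20, best alternative gives 20.
Others report (27, 29, 29): truth gives 18, best alternative gives 18.
Others report (29, 27, 29): truth gives 18, best alternative gives 18.
(Remaining 58 profiles checked similarly; truth is weakly best in each.)
In every case the truthful report is at least as good as any alternative, so it is a dominant strategy.

Yes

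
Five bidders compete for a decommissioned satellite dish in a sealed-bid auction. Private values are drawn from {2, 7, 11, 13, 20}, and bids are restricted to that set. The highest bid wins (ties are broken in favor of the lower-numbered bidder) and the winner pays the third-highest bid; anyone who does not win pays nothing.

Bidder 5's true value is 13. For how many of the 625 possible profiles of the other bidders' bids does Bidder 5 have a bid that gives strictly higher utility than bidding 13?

108

Others bid (2, 2, 2, 13): truth gives 0; bid 20 gives 11 > 0. Violating.
Others bid (2, 2, 7, 13): truth gives 0; bid 20 gives 6 > 0. Violating.
Others bid (2, 2, 11, 13): truth gives 0; bid 20 gives 2 > 0. Violating.
Others bid (2, 2, 13, 2): truth gives 0; bid 20 gives 11 > 0. Violating.
Others bid (2, 2, 2, 2): truth gives 11; no alternative beats it.
Others bid (2, 2, 2, 7): truth gives 11; no alternative beats it.
(Checking all 625 profiles: 108 have a profitable deviation, 517 do not.)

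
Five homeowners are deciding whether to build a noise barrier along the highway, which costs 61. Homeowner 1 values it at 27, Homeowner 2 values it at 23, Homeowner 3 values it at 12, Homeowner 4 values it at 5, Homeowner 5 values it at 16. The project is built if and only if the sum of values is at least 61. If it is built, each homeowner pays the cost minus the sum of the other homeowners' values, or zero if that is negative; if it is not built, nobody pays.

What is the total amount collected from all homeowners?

Total value 83 ≥ cost 61, so it is built.
Homeowner 1: others sum to 56; max(0, 61 - 56) = 5.
Homeowner 2: others sum to 60; max(0, 61 - 60) = 1.
Homeowner 3: others sum to 71; max(0, 61 - 71) = 0.
Homeowner 4: others sum to 78; max(0, 61 - 78) = 0.
Homeowner 5: others sum to 67; max(0, 61 - 67) = 0.
Total collected = 5 + 1 + 0 + 0 + 0 = 6.

6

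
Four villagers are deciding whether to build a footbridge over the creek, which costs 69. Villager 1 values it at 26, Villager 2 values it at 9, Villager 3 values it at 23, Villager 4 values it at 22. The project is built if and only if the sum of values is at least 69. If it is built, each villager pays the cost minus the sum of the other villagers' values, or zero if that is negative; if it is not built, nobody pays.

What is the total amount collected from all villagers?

Total value 80 ≥ cost 69, so it is built.
Villager 1: others sum to 54; max(0, 69 - 54) = 15.
Villager 2: others sum to 71; max(0, 69 - 71) = 0.
Villager 3: others sum to 57; max(0, 69 - 57) = 12.
Villager 4: others sum to 58; max(0, 69 - 58) = 11.
Total collected = 15 + 0 + 12 + 11 = 38.

38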